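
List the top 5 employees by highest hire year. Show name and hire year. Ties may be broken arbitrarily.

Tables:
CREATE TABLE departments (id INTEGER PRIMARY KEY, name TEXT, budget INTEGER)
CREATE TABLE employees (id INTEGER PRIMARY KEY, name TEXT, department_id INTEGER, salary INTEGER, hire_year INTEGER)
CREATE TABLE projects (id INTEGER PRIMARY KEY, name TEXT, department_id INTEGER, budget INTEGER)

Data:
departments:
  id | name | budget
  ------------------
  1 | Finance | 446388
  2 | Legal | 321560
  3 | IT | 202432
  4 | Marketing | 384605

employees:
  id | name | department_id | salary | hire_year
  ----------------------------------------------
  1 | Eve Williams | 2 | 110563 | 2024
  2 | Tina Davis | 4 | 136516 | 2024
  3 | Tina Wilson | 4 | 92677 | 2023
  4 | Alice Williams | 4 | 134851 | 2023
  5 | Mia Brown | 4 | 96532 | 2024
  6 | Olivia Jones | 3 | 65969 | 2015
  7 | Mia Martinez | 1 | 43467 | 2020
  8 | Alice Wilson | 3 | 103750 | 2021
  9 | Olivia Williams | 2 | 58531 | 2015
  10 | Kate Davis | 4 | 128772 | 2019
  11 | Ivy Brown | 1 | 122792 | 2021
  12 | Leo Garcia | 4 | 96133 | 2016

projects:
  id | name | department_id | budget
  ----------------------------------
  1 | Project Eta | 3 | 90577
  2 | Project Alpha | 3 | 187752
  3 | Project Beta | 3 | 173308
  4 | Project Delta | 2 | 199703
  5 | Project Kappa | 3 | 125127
SELECT name, hire_year FROM employees ORDER BY hire_year DESC LIMIT 5

Execution result:
name | hire_year
Eve Williams | 2024
Tina Davis | 2024
Mia Brown | 2024
Tina Wilson | 2023
Alice Williams | 2023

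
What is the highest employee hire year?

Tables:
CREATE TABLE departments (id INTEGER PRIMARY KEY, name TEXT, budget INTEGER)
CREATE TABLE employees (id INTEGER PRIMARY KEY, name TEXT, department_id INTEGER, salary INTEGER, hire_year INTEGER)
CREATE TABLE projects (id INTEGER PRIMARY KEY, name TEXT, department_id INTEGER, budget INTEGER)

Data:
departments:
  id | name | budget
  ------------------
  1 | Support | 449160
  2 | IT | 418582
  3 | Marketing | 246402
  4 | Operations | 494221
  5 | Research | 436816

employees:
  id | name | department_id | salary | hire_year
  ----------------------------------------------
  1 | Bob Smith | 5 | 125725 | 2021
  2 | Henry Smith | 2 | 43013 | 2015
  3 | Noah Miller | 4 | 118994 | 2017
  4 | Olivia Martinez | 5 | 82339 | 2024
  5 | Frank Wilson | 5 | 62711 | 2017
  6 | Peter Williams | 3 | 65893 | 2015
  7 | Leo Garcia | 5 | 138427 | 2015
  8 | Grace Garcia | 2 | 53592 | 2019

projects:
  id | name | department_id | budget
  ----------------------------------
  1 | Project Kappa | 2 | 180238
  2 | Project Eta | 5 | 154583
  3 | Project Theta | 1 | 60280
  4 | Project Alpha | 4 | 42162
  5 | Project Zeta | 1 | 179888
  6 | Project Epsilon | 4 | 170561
SELECT MAX(hire_year) FROM employees

Execution result:
2024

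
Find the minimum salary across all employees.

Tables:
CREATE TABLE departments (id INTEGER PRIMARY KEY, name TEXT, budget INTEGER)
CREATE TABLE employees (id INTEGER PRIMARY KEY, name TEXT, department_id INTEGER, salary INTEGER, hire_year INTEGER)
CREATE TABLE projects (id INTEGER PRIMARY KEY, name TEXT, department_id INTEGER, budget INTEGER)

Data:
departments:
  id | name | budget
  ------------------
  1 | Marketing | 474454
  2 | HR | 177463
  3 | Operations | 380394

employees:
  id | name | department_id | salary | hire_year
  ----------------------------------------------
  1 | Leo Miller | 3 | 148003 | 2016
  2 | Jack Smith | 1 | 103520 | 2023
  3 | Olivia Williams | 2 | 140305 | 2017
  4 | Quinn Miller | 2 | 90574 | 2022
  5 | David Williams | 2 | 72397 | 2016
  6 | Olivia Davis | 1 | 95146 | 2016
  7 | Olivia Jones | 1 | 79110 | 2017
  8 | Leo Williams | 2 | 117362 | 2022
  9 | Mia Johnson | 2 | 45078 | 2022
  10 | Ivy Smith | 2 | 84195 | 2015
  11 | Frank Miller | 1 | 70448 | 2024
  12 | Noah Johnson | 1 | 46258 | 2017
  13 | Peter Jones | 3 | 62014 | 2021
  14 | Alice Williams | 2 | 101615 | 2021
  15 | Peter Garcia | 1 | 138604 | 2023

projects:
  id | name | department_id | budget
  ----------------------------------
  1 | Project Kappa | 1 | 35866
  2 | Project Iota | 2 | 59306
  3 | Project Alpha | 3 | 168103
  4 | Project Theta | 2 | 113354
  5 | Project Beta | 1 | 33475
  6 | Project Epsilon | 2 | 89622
SELECT MIN(salary) FROM employees

Execution result:
45078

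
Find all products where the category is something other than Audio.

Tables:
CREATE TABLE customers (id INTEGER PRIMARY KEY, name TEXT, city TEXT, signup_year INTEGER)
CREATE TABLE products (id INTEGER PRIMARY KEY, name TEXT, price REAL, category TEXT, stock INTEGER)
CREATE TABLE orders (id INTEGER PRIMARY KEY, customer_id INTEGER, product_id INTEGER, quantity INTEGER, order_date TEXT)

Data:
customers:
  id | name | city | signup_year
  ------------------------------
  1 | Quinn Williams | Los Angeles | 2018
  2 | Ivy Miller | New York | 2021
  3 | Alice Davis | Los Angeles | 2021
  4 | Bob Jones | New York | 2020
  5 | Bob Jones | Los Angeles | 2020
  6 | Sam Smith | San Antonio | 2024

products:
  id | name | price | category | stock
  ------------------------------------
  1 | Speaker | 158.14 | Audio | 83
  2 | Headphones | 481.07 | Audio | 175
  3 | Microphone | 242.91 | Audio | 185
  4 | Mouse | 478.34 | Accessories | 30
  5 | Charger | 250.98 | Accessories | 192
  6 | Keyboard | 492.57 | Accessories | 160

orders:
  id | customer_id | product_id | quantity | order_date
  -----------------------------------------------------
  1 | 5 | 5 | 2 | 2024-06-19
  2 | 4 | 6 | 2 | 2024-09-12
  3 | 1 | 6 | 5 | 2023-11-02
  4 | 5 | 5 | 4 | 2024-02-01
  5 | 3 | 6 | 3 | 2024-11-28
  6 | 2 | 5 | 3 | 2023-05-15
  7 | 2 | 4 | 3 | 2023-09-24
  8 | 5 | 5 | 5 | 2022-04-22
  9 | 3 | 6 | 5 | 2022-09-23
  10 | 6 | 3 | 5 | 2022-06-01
SELECT name, category FROM products WHERE category <> 'Audio'

Execution result:
name | category
Mouse | Accessories
Charger | Accessories
Keyboard | Accessories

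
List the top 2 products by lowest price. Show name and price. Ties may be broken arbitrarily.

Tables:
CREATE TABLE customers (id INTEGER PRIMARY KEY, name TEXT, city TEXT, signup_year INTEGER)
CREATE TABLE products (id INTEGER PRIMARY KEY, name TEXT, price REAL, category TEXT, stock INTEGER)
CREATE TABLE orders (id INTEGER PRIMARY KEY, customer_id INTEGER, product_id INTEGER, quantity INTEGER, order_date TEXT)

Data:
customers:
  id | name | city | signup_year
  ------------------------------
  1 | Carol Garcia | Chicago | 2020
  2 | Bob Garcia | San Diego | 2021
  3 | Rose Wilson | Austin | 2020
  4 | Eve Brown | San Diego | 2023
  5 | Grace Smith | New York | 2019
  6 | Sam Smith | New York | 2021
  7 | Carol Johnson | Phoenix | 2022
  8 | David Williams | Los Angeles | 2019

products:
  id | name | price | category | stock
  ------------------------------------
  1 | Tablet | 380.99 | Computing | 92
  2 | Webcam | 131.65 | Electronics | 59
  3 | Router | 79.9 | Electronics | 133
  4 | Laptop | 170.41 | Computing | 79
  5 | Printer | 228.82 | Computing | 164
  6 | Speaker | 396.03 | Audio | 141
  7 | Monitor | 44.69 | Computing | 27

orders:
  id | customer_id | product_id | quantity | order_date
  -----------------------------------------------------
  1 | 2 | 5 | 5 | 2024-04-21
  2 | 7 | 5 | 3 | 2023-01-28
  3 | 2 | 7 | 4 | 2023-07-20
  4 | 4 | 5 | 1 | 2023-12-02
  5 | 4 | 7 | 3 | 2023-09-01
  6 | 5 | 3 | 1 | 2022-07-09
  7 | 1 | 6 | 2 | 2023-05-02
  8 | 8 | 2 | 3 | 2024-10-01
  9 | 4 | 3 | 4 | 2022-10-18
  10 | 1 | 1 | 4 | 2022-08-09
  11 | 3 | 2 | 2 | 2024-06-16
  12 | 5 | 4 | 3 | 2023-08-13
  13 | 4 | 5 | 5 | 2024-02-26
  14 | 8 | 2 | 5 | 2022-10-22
SELECT name, price FROM products ORDER BY price ASC LIMIT 2

Execution result:
name | price
Monitor | 44.69
Router | 79.90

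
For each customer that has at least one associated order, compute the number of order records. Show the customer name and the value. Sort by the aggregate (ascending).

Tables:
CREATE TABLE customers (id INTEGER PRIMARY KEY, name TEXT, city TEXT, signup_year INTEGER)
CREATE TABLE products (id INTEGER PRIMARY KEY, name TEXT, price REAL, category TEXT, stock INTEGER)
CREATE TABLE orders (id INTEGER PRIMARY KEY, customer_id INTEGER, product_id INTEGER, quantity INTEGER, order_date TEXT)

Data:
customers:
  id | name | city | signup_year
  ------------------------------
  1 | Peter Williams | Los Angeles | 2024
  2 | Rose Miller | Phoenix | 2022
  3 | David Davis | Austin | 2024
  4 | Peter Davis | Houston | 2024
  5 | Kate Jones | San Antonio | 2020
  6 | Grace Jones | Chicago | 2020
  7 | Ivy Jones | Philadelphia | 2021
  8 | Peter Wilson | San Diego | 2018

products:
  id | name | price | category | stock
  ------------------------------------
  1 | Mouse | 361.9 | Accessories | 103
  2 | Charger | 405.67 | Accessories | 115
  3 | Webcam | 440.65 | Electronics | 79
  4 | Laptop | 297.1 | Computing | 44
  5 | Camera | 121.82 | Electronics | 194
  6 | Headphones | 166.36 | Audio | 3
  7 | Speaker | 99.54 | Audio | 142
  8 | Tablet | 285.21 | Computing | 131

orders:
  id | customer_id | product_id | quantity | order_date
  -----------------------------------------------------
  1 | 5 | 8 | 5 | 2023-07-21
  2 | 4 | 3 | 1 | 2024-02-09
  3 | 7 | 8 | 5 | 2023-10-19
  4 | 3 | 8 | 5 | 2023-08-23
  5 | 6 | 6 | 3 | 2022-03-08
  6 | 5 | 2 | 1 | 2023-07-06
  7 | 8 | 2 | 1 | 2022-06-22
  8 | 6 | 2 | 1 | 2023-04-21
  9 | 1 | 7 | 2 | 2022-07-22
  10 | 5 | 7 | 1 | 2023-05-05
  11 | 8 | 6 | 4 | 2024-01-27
SELECT p.name, COUNT(*) AS n FROM orders c JOIN customers p ON c.customer_id = p.id GROUP BY p.id, p.name ORDER BY n ASC

Execution result:
name | n
Peter Williams | 1
David Davis | 1
Peter Davis | 1
Ivy Jones | 1
Grace Jones | 2
Peter Wilson | 2
Kate Jones | 3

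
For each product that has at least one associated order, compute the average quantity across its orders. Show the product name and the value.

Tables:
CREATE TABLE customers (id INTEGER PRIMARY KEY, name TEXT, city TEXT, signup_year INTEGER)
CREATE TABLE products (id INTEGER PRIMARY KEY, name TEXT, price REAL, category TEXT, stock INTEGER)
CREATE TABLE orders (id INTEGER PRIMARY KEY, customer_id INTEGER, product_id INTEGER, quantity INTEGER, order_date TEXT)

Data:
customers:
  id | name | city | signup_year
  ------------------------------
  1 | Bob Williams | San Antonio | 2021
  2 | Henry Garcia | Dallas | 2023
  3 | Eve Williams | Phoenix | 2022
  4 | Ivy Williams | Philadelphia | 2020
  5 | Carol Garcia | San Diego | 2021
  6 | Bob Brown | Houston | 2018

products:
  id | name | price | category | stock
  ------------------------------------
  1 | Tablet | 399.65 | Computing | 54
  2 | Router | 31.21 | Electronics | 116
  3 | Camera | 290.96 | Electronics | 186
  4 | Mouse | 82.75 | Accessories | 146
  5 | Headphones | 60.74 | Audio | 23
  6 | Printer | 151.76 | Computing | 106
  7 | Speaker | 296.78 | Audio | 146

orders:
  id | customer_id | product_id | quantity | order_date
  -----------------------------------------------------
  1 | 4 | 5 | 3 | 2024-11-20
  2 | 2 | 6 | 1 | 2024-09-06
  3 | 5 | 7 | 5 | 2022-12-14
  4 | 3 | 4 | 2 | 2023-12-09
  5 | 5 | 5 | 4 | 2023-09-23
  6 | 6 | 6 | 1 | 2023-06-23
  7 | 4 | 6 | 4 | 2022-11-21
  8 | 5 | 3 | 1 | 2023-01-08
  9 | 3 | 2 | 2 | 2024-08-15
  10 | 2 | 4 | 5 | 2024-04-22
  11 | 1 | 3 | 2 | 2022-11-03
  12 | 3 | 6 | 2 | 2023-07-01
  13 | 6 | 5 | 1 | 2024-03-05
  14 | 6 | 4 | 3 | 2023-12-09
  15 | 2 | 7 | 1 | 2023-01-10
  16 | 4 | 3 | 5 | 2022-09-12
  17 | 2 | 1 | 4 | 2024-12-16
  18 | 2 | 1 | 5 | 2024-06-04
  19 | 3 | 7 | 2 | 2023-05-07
SELECT p.name, AVG(c.quantity) AS avg_quantity FROM orders c JOIN products p ON c.product_id = p.id GROUP BY p.id, p.name

Execution result:
name | avg_quantity
Tablet | 4.50
Router | 2.00
Camera | 2.67
Mouse | 3.33
Headphones | 2.67
Printer | 2.00
Speaker | 2.67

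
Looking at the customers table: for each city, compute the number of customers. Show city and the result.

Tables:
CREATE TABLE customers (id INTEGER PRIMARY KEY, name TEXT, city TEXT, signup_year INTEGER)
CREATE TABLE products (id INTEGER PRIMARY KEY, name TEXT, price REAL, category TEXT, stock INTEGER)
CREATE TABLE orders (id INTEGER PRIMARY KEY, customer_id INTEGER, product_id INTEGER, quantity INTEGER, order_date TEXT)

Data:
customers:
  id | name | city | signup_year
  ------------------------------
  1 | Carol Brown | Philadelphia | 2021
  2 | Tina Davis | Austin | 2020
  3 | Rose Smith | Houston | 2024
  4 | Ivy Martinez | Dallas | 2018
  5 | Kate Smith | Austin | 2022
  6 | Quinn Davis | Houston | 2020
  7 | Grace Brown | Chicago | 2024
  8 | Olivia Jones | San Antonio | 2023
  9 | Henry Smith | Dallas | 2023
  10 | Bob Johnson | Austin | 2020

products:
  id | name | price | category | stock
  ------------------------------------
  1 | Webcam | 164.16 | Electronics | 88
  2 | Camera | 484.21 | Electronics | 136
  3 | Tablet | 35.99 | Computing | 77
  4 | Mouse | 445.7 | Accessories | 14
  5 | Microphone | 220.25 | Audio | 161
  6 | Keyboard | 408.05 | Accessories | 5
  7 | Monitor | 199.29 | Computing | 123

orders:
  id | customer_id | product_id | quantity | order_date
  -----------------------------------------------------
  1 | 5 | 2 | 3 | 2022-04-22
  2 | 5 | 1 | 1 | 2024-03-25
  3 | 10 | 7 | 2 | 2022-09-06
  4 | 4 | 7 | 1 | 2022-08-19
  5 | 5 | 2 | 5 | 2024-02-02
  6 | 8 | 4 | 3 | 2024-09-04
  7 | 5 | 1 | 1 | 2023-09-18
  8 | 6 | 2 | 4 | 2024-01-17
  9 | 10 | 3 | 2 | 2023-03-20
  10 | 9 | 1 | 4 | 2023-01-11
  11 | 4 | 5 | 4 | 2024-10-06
SELECT city, COUNT(*) AS n FROM customers GROUP BY city

Execution result:
city | n
Austin | 3
Chicago | 1
Dallas | 2
Houston | 2
Philadelphia | 1
San Antonio | 1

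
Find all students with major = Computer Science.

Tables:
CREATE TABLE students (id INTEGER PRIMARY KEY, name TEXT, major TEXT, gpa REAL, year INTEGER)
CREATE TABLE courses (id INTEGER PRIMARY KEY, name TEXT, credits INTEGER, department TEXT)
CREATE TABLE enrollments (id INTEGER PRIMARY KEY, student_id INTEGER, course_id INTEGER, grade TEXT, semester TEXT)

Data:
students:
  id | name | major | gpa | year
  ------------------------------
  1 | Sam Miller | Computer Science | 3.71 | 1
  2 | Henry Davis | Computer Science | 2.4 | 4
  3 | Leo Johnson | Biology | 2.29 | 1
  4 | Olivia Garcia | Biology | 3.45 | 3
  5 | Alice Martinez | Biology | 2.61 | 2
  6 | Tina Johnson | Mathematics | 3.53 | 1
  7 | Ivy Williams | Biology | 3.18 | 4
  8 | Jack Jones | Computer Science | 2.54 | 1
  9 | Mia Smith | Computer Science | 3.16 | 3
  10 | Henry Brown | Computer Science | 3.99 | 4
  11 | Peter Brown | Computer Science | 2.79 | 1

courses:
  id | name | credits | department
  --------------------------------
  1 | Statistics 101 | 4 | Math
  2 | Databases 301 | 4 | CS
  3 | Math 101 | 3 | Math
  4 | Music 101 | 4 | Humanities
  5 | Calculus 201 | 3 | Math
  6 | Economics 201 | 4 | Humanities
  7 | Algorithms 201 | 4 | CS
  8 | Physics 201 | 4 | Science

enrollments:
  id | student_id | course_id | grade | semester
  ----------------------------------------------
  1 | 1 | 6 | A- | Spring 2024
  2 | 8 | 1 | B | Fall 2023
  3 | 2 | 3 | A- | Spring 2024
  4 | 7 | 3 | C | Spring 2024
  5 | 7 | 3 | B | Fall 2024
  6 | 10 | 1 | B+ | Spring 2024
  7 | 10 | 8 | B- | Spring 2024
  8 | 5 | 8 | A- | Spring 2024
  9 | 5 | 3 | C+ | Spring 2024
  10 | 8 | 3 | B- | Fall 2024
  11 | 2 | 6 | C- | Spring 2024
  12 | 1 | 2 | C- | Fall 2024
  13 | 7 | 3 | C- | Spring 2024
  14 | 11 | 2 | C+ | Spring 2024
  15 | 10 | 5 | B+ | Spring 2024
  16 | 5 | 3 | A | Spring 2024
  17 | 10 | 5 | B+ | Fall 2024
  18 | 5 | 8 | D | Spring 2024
SELECT name, major FROM students WHERE major = 'Computer Science'

Execution result:
name | major
Sam Miller | Computer Science
Henry Davis | Computer Science
Jack Jones | Computer Science
Mia Smith | Computer Science
Henry Brown | Computer Science
Peter Brown | Computer Science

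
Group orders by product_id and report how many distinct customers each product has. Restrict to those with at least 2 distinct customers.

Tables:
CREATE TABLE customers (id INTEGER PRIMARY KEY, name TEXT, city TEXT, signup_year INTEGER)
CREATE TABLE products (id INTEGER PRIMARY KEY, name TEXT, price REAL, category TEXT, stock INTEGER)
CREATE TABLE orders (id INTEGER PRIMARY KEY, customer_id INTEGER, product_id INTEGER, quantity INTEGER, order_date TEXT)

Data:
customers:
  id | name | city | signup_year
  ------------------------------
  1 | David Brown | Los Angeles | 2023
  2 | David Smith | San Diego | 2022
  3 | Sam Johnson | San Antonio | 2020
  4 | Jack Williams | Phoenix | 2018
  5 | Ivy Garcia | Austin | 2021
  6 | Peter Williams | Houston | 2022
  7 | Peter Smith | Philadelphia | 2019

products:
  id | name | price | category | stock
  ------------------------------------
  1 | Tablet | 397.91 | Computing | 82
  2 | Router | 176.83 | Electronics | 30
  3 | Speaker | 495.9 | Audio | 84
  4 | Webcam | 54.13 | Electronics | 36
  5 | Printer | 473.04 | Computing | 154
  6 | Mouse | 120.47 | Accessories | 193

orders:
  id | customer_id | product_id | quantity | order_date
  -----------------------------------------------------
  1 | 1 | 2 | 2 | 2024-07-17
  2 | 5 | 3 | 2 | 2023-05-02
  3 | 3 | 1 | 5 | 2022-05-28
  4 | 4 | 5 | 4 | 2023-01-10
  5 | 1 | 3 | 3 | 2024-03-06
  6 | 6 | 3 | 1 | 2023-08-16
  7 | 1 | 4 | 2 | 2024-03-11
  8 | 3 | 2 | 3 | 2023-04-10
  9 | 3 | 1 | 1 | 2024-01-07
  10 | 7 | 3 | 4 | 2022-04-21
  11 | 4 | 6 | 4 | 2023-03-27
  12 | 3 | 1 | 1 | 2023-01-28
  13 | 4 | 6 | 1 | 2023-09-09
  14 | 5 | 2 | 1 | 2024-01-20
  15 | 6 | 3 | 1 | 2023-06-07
SELECT product_id, COUNT(DISTINCT customer_id) AS distinct_customer_count FROM orders GROUP BY product_id HAVING COUNT(DISTINCT customer_id) >= 2

Execution result:
product_id | distinct_customer_count
2 | 3
3 | 4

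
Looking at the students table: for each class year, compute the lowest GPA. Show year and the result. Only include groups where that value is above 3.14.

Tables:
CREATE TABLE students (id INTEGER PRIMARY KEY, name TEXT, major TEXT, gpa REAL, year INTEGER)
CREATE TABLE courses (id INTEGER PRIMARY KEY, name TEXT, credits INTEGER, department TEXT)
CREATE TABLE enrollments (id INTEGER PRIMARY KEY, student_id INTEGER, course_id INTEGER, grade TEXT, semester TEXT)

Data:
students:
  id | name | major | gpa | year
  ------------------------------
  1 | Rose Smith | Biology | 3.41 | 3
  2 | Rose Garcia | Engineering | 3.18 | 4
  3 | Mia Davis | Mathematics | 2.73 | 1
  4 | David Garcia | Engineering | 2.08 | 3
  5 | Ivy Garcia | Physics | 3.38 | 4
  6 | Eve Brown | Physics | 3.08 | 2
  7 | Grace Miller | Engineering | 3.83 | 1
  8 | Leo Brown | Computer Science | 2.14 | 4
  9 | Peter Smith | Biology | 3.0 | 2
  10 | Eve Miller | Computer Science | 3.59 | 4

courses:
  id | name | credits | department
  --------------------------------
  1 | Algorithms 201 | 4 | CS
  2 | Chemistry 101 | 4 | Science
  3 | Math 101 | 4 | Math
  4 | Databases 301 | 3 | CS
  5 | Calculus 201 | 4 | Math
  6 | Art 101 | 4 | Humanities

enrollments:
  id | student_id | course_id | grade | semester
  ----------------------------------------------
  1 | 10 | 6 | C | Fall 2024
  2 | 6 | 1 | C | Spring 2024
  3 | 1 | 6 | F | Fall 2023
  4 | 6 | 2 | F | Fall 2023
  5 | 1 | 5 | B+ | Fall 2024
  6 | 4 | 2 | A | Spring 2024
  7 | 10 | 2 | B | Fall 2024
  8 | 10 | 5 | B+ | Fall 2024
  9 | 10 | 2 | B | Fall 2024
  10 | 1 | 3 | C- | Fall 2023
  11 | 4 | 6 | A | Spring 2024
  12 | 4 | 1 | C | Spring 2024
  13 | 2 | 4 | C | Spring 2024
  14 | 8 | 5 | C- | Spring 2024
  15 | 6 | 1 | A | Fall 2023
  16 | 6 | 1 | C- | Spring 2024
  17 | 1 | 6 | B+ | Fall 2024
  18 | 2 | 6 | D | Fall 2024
SELECT year, MIN(gpa) AS min_gpa FROM students GROUP BY year HAVING MIN(gpa) > 3.14

Execution result:
(no rows)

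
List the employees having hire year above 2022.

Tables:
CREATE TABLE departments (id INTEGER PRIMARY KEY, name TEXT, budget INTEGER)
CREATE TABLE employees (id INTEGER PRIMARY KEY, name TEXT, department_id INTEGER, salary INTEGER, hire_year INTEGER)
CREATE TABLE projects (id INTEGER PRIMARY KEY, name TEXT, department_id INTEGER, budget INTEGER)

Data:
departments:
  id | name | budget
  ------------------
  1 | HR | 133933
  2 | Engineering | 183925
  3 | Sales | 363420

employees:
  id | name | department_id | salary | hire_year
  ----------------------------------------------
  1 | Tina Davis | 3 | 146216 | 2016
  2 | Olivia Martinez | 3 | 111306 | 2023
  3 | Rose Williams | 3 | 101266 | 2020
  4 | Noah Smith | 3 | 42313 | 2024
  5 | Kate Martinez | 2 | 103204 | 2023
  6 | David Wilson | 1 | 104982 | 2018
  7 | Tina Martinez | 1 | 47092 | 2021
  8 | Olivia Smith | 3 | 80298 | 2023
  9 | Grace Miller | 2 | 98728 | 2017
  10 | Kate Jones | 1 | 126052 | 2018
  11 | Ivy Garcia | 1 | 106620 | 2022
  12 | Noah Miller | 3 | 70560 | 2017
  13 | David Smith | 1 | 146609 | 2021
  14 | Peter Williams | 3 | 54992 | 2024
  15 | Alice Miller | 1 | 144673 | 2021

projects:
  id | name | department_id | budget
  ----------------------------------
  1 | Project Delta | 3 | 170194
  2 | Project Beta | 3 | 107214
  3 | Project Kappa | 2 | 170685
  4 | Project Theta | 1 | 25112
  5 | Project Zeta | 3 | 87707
SELECT name, hire_year FROM employees WHERE hire_year > 2022

Execution result:
name | hire_year
Olivia Martinez | 2023
Noah Smith | 2024
Kate Martinez | 2023
Olivia Smith | 2023
Peter Williams | 2024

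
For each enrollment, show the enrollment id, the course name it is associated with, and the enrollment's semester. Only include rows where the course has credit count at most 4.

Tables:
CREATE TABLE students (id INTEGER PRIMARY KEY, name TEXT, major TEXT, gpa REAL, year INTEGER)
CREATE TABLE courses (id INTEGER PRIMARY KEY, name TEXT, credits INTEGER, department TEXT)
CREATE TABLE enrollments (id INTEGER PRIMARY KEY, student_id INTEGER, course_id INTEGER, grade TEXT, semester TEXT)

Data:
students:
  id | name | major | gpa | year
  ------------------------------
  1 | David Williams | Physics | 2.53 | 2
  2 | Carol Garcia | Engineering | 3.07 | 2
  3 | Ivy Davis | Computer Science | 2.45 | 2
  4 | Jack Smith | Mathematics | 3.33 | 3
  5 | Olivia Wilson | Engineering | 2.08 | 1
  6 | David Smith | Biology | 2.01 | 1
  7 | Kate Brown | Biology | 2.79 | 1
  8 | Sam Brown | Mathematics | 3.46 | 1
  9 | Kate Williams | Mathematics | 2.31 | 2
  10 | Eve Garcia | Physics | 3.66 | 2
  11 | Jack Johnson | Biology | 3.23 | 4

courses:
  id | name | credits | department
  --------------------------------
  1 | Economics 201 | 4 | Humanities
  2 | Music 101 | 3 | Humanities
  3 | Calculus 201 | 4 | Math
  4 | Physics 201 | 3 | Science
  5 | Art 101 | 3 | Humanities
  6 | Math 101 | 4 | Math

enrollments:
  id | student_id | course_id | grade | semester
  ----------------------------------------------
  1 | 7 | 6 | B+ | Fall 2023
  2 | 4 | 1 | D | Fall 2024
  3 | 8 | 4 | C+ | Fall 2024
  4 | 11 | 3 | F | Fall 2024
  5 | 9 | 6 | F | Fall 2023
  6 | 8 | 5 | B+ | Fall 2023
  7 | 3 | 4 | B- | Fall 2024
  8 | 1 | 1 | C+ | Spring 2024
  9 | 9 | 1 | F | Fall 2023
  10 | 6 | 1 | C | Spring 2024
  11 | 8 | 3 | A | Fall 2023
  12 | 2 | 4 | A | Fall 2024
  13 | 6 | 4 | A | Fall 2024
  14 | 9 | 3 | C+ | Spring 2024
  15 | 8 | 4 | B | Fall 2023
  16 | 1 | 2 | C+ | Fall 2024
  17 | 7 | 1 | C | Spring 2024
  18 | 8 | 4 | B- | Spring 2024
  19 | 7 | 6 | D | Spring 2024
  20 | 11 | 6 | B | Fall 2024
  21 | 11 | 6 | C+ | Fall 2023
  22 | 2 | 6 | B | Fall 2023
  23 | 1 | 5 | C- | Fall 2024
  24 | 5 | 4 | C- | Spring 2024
SELECT c.id, p.name AS course, c.semester FROM enrollments c JOIN courses p ON c.course_id = p.id WHERE p.credits <= 4

Execution result:
id | course | semester
1 | Math 101 | Fall 2023
2 | Economics 201 | Fall 2024
3 | Physics 201 | Fall 2024
4 | Calculus 201 | Fall 2024
5 | Math 101 | Fall 2023
6 | Art 101 | Fall 2023
7 | Physics 201 | Fall 2024
8 | Economics 201 | Spring 2024
9 | Economics 201 | Fall 2023
10 | Economics 201 | Spring 2024
11 | Calculus 201 | Fall 2023
12 | Physics 201 | Fall 2024
13 | Physics 201 | Fall 2024
14 | Calculus 201 | Spring 2024
15 | Physics 201 | Fall 2023
16 | Music 101 | Fall 2024
17 | Economics 201 | Spring 2024
18 | Physics 201 | Spring 2024
19 | Math 101 | Spring 2024
20 | Math 101 | Fall 2024
21 | Math 101 | Fall 2023
22 | Math 101 | Fall 2023
23 | Art 101 | Fall 2024
24 | Physics 201 | Spring 2024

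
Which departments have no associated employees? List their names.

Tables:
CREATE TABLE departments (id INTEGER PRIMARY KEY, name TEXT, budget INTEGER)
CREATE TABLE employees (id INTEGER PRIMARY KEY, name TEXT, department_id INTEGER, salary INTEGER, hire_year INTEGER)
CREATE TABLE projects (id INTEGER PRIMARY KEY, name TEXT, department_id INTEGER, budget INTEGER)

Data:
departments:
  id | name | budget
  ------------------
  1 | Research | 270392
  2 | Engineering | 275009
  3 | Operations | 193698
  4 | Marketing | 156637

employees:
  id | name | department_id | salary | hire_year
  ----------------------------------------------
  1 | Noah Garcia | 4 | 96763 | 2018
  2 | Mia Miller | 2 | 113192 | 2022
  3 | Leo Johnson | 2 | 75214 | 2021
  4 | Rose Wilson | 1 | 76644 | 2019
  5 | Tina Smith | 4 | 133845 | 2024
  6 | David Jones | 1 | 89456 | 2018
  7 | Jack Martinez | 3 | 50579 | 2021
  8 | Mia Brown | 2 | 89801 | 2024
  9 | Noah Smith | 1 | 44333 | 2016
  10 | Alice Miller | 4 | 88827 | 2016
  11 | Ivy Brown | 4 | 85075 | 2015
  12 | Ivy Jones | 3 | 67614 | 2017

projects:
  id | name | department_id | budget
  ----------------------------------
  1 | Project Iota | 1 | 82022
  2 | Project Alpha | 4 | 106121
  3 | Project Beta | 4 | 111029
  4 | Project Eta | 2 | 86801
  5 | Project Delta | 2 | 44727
SELECT p.name FROM departments p LEFT JOIN employees c ON c.department_id = p.id WHERE c.id IS NULL

Execution result:
(no rows)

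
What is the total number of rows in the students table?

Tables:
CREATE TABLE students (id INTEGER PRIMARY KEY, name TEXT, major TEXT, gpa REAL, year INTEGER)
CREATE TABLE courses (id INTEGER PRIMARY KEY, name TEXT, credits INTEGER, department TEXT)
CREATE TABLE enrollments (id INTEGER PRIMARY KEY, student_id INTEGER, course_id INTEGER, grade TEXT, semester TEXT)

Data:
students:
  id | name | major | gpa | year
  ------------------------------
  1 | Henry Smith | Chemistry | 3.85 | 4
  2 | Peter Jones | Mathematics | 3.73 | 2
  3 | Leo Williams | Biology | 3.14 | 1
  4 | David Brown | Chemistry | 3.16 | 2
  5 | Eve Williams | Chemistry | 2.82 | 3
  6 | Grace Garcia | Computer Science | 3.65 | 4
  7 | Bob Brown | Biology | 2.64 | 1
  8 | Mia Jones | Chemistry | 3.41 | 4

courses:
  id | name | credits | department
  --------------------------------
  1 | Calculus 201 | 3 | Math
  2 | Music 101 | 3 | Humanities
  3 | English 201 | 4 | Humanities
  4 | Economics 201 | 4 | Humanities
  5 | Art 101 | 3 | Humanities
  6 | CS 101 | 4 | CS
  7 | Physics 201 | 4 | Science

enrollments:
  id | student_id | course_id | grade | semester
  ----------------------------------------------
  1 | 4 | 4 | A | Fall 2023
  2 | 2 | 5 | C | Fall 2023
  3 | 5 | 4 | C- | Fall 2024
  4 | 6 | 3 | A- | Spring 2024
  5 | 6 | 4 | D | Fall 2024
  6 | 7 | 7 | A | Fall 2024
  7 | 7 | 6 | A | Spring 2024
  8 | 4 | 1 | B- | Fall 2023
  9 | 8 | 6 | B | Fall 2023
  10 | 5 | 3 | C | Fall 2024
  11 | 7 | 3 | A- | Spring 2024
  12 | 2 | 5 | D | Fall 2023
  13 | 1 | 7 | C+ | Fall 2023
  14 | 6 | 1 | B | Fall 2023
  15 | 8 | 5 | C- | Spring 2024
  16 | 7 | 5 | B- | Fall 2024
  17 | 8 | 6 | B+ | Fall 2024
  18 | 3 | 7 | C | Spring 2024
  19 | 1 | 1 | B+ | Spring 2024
SELECT COUNT(*) FROM students

Execution result:
8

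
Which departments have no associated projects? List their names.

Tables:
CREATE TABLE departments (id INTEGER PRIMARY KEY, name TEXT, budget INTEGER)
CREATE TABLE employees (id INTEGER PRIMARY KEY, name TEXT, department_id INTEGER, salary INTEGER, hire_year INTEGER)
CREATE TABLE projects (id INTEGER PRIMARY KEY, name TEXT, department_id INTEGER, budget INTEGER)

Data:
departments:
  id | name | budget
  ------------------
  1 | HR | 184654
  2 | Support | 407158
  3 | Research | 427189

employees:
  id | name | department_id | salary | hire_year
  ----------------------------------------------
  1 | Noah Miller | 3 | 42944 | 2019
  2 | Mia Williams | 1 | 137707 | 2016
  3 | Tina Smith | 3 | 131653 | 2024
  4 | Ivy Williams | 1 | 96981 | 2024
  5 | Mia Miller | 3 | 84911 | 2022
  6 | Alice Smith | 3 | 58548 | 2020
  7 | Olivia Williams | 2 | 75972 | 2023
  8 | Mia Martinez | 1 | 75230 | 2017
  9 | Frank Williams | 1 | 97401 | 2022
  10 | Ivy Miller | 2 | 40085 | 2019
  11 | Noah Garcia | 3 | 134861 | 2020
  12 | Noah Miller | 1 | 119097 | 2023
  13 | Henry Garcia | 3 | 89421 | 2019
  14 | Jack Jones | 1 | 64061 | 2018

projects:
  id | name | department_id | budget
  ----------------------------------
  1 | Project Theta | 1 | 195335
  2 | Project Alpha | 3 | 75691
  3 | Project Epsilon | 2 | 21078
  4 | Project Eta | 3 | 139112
SELECT p.name FROM departments p LEFT JOIN projects c ON c.department_id = p.id WHERE c.id IS NULL

Execution result:
(no rows)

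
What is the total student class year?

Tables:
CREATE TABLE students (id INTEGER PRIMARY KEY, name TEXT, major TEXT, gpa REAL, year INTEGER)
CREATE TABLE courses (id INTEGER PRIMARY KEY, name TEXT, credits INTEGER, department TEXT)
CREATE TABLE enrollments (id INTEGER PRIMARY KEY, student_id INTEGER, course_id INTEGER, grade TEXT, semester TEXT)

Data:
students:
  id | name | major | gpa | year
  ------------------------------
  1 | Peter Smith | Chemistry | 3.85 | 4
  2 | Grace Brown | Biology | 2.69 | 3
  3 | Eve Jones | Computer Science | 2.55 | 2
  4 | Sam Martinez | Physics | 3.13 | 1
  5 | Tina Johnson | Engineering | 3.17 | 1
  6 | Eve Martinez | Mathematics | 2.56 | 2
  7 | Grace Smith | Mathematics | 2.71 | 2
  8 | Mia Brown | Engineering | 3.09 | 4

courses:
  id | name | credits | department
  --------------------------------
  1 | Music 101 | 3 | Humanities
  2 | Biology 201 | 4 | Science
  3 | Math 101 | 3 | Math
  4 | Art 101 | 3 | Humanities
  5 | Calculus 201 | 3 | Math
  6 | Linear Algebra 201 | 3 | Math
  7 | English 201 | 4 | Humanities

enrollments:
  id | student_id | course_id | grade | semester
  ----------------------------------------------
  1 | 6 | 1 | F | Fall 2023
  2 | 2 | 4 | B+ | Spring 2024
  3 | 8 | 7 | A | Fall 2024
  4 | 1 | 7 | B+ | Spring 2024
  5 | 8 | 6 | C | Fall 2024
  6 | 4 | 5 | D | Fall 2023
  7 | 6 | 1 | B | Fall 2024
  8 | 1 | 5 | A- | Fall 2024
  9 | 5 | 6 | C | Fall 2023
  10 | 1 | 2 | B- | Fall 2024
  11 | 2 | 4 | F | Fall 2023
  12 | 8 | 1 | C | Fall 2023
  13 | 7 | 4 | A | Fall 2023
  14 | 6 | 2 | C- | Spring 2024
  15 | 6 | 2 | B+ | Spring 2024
SELECT SUM(year) FROM students

Execution result:
19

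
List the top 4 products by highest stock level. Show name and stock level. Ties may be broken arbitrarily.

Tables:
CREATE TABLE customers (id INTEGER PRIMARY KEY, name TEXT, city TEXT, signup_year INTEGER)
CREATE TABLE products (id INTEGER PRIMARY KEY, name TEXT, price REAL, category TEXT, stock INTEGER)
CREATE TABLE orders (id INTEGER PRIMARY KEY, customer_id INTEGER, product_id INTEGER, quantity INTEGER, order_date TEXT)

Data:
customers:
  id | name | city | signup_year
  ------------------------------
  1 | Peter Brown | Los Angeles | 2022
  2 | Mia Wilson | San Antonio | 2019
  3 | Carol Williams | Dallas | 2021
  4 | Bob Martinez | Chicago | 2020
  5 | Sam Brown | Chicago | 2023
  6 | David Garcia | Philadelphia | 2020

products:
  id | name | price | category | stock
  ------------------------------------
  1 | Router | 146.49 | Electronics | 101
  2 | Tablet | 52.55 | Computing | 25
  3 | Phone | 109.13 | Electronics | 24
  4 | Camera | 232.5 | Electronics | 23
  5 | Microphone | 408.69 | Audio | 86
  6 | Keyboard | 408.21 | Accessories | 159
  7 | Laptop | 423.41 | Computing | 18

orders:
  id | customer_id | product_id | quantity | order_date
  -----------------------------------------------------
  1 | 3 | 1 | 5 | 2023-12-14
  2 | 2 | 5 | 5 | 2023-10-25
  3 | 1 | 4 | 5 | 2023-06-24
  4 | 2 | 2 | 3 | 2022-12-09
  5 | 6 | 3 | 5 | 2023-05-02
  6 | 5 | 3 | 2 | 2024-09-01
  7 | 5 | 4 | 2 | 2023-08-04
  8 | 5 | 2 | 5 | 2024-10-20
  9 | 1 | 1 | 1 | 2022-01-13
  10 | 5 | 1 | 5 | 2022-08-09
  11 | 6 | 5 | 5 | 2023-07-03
SELECT name, stock FROM products ORDER BY stock DESC LIMIT 4

Execution result:
name | stock
Keyboard | 159
Router | 101
Microphone | 86
Tablet | 25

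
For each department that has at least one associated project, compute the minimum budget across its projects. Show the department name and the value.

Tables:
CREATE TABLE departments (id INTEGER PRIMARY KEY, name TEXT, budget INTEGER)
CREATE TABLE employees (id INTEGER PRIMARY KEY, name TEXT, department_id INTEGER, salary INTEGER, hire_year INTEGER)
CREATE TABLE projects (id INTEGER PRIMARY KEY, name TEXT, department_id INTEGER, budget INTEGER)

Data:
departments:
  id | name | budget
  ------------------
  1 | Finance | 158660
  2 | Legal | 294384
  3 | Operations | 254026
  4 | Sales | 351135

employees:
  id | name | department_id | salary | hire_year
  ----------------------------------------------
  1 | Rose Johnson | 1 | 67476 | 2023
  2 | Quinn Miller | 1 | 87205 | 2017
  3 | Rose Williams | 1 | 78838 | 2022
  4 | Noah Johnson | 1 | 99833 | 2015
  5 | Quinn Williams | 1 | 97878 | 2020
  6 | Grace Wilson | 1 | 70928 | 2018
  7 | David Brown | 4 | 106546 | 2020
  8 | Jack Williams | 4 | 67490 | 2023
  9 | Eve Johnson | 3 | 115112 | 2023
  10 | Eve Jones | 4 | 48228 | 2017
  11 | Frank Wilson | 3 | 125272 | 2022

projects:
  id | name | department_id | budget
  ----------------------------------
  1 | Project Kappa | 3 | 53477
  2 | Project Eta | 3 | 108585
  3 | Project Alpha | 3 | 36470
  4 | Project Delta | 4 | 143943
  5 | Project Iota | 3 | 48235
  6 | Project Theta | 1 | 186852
SELECT p.name, MIN(c.budget) AS min_budget FROM projects c JOIN departments p ON c.department_id = p.id GROUP BY p.id, p.name

Execution result:
name | min_budget
Finance | 186852
Operations | 36470
Sales | 143943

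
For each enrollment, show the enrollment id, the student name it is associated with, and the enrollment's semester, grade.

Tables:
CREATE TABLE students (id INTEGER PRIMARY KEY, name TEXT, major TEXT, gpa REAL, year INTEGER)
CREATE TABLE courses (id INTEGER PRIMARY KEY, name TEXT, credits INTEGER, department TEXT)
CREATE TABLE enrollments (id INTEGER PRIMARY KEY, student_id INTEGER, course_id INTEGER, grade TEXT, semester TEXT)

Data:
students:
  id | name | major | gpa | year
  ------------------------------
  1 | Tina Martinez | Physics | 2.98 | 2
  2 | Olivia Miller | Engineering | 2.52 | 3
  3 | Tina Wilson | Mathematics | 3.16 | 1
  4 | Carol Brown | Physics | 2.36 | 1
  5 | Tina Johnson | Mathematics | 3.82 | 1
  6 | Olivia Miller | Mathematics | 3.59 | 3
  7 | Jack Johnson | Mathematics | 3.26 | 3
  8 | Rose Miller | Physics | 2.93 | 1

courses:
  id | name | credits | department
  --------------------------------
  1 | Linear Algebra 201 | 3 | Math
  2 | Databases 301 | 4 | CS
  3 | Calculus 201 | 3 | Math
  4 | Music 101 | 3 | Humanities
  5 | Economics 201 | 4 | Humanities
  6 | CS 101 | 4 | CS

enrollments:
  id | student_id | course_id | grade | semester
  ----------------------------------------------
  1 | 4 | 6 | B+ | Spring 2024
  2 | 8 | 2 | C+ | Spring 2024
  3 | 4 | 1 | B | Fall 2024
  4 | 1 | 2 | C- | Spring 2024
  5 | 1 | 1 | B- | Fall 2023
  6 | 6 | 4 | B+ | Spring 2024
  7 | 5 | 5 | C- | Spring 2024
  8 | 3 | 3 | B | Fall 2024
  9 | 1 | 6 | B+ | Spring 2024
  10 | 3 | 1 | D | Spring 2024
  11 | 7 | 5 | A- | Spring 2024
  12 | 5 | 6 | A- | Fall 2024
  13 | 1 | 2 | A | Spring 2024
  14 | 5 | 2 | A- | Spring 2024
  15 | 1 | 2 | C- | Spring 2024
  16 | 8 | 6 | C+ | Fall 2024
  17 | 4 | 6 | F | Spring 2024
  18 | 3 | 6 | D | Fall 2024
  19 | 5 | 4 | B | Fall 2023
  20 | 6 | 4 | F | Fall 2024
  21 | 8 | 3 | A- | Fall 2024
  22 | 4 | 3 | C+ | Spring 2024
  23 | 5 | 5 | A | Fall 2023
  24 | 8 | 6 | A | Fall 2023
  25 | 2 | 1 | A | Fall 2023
SELECT c.id, p.name AS student, c.semester, c.grade FROM enrollments c JOIN students p ON c.student_id = p.id

Execution result:
id | student | semester | grade
1 | Carol Brown | Spring 2024 | B+
2 | Rose Miller | Spring 2024 | C+
3 | Carol Brown | Fall 2024 | B
4 | Tina Martinez | Spring 2024 | C-
5 | Tina Martinez | Fall 2023 | B-
6 | Olivia Miller | Spring 2024 | B+
7 | Tina Johnson | Spring 2024 | C-
8 | Tina Wilson | Fall 2024 | B
9 | Tina Martinez | Spring 2024 | B+
10 | Tina Wilson | Spring 2024 | D
11 | Jack Johnson | Spring 2024 | A-
12 | Tina Johnson | Fall 2024 | A-
13 | Tina Martinez | Spring 2024 | A
14 | Tina Johnson | Spring 2024 | A-
15 | Tina Martinez | Spring 2024 | C-
16 | Rose Miller | Fall 2024 | C+
17 | Carol Brown | Spring 2024 | F
18 | Tina Wilson | Fall 2024 | D
19 | Tina Johnson | Fall 2023 | B
20 | Olivia Miller | Fall 2024 | F
21 | Rose Miller | Fall 2024 | A-
22 | Carol Brown | Spring 2024 | C+
23 | Tina Johnson | Fall 2023 | A
24 | Rose Miller | Fall 2023 | A
25 | Olivia Miller | Fall 2023 | A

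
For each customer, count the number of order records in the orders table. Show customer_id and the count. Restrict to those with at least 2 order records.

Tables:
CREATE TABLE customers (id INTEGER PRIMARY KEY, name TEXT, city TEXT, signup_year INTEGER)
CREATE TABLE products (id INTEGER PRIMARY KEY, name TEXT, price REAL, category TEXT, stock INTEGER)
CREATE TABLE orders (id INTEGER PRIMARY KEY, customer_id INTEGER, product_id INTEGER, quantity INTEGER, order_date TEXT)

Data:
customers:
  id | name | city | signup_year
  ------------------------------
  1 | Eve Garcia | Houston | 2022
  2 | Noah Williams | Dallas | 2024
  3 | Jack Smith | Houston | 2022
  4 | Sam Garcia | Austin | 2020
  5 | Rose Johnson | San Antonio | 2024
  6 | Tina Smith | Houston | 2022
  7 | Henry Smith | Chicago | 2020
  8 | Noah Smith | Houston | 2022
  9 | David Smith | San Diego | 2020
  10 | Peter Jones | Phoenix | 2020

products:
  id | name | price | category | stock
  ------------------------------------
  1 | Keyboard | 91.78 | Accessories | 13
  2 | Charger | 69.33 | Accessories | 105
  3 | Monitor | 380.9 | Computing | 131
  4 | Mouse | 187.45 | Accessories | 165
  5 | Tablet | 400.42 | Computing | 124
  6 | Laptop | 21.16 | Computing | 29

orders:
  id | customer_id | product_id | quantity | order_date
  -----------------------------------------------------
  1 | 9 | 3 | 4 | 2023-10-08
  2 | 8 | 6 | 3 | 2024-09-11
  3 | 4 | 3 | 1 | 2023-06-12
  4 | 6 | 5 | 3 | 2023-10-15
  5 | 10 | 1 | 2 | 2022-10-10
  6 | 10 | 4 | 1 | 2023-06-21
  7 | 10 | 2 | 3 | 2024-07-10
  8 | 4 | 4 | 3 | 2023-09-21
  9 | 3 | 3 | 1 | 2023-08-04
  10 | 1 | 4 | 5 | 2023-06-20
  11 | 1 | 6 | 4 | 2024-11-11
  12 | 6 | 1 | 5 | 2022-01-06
SELECT customer_id, COUNT(*) AS order_count FROM orders GROUP BY customer_id HAVING COUNT(*) >= 2

Execution result:
customer_id | order_count
1 | 2
4 | 2
6 | 2
10 | 3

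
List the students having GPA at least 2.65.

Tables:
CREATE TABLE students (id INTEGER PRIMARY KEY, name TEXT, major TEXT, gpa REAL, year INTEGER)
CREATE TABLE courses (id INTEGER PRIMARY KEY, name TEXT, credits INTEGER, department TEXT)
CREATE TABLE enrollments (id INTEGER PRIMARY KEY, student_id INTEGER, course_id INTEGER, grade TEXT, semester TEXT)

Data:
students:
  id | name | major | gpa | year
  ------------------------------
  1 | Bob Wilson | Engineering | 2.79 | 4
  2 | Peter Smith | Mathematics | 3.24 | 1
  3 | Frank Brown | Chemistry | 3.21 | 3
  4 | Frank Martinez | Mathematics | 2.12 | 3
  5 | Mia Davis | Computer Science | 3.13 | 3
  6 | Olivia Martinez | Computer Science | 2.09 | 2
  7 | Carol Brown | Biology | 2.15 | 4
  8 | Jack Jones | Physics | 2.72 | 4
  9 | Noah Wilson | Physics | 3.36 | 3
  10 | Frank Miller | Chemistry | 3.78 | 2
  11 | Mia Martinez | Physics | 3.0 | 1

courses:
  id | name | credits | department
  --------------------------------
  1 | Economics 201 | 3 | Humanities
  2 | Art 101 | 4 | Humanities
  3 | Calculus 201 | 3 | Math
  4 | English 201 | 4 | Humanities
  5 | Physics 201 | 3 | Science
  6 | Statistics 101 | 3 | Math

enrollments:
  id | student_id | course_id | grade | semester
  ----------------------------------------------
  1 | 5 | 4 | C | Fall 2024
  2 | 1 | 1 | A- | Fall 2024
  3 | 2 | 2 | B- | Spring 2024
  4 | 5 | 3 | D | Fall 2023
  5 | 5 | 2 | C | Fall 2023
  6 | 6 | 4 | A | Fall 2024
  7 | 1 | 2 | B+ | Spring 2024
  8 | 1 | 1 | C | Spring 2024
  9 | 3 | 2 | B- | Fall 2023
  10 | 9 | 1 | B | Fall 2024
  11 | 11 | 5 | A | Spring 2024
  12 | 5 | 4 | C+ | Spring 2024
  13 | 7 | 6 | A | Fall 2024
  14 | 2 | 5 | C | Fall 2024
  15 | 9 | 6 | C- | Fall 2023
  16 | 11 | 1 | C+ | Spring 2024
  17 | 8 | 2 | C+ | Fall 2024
SELECT name, gpa FROM students WHERE gpa >= 2.65

Execution result:
name | gpa
Bob Wilson | 2.79
Peter Smith | 3.24
Frank Brown | 3.21
Mia Davis | 3.13
Jack Jones | 2.72
Noah Wilson | 3.36
Frank Miller | 3.78
Mia Martinez | 3.00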